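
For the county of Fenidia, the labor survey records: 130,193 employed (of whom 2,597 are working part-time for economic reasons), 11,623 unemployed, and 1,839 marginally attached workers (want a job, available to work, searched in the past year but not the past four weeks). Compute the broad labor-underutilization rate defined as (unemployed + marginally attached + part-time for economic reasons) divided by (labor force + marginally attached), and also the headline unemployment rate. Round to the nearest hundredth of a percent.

Labor force = 130,193 + 11,623 = 141,816.
Numerator = 11,623 + 1,839 + 2,597 = 16,059.
Denominator = 141,816 + 1,839 = 143,655.
Broad rate = 16,059 / 143,655 = 11.18%.
Headline unemployment rate = 11,623 / 141,816 = 8.20%.

Broad underutilization rate ≈ 11.18%; headline unemployment rate ≈ 8.20%.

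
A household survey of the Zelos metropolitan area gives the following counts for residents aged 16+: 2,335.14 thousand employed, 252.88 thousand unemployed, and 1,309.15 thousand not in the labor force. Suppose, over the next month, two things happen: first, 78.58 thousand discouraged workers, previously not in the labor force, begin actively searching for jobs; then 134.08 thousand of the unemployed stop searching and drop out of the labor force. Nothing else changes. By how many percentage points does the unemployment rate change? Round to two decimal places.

Initially, labor force = 2,335.14 + 252.88 = 2,588.02 thousand, so u = 252.88/2,588.02 = 9.77%.
After the first change, unemployed and labor force both rise by 78.58 → E = 2,335.14, U = 331.46, labor force = 2,666.60 thousand.
After the second change, unemployed and labor force both fall by 134.08 → E = 2,335.14, U = 197.38, labor force = 2,532.52 thousand.
New unemployment rate = 197.38 / 2,532.52 = 7.79%.
Change = 7.79% − 9.77% = −1.98 percentage points.

The unemployment rate changes by −1.98 percentage points.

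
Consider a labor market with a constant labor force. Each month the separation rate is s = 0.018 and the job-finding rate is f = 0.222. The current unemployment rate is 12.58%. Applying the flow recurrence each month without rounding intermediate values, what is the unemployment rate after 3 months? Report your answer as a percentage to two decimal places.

With a fixed labor force, u_{t+1} = u_t + s·(1−u_t) − f·u_t = u_t·(1−s−f) + s.
Here 1−s−f = 0.760 and s = 0.018.
u_1 = 0.125800 × 0.760 + 0.018 = 0.113608.
u_2 = 0.113608 × 0.760 + 0.018 = 0.104342.
u_3 = 0.104342 × 0.760 + 0.018 = 0.097300.

Unemployment rate after three months ≈ 9.73%.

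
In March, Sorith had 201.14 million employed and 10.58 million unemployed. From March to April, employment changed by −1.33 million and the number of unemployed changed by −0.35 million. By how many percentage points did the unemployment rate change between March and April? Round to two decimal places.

The unemployment rate changed by −0.13 percentage points.

March: labor force = 201.14 + 10.58 = 211.72; u = 10.58/211.72 = 5.00%.
April: labor force = 199.81 + 10.23 = 210.04; u = 10.23/210.04 = 4.87%.
Change = 4.87% − 5.00% = −0.13 pp.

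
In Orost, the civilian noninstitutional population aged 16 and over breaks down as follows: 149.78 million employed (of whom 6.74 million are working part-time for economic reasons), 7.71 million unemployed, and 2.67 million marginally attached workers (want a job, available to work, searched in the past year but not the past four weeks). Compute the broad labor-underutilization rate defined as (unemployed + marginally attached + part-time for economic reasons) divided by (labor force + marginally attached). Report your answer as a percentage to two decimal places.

Broad underutilization rate ≈ 10.69%.

Labor force = 149.78 + 7.71 = 157.49 million.
Numerator = 7.71 + 2.67 + 6.74 = 17.12 million.
Denominator = 157.49 + 2.67 = 160.16 million.
Broad rate = 17.12 / 160.16 = 10.69%.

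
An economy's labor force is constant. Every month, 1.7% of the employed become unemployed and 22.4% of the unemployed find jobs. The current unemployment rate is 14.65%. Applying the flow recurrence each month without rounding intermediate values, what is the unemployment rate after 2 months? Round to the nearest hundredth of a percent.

Unemployment rate after two months ≈ 11.43%.

With a fixed labor force, u_{t+1} = u_t + s·(1−u_t) − f·u_t = u_t·(1−s−f) + s.
Here 1−s−f = 0.759 and s = 0.017.
u_1 = 0.146500 × 0.759 + 0.017 = 0.128194.
u_2 = 0.128194 × 0.759 + 0.017 = 0.114299.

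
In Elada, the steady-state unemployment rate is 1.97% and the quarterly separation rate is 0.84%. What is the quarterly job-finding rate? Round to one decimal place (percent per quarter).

Job-finding rate ≈ 41.8% per quarter.

From u* = s/(s+f): f = s·(1−u)/u.
f = 0.84 × (1 − 0.0197) / 0.0197 = 0.8235 / 0.0197 ≈ 41.8% per quarter.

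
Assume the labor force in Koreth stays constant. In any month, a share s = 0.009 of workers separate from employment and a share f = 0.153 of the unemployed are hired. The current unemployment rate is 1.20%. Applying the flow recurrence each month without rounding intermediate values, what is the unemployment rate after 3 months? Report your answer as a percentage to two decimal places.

Unemployment rate after three months ≈ 2.99%.

With a fixed labor force, u_{t+1} = u_t + s·(1−u_t) − f·u_t = u_t·(1−s−f) + s.
Here 1−s−f = 0.838 and s = 0.009.
u_1 = 0.012000 × 0.838 + 0.009 = 0.019056.
u_2 = 0.019056 × 0.838 + 0.009 = 0.024969.
u_3 = 0.024969 × 0.838 + 0.009 = 0.029924.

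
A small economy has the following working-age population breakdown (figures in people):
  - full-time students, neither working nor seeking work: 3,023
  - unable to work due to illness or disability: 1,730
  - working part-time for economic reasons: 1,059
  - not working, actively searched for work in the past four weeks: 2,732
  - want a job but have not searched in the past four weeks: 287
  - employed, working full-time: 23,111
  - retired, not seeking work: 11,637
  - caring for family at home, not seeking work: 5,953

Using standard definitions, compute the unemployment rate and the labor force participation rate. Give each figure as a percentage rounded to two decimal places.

Employed = 1,059 + 23,111 = 24,170 (anyone who worked, including part-time for economic reasons, counts as employed).
Unemployed = 2,732.
Labor force = 24,170 + 2,732 = 26,902.
Not in labor force = 3,023 + 1,730 + 287 + 11,637 + 5,953 = 22,630 (those not working and not actively searching are outside the labor force — including those who want a job but have given up searching).
Civilian working-age population = 26,902 + 22,630 = 49,532.
Unemployment rate = 2,732 / 26,902 = 10.16%.
Labor force participation rate = 26,902 / 49,532 = 54.31%.

Unemployment rate ≈ 10.16%; labor force participation rate ≈ 54.31%.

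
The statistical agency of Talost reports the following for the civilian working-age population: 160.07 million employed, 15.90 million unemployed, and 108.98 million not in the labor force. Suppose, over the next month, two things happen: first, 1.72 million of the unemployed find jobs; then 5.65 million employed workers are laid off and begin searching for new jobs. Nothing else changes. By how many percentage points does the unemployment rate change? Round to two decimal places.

Initially, labor force = 160.07 + 15.90 = 175.97 million, so u = 15.90/175.97 = 9.04%.
After the first change, unemployed falls and employed rises by 1.72; labor force unchanged → E = 161.79, U = 14.18, labor force = 175.97 million.
After the second change, employed falls and unemployed rises by 5.65; labor force unchanged → E = 156.14, U = 19.83, labor force = 175.97 million.
New unemployment rate = 19.83 / 175.97 = 11.27%.
Change = 11.27% − 9.04% = +2.23 percentage points.

The unemployment rate changes by +2.23 percentage points.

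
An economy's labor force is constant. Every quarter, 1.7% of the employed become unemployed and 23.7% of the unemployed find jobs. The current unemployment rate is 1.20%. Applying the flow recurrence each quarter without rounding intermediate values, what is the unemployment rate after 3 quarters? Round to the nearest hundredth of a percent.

With a fixed labor force, u_{t+1} = u_t + s·(1−u_t) − f·u_t = u_t·(1−s−f) + s.
Here 1−s−f = 0.746 and s = 0.017.
u_1 = 0.012000 × 0.746 + 0.017 = 0.025952.
u_2 = 0.025952 × 0.746 + 0.017 = 0.036360.
u_3 = 0.036360 × 0.746 + 0.017 = 0.044125.

Unemployment rate after three quarters ≈ 4.41%.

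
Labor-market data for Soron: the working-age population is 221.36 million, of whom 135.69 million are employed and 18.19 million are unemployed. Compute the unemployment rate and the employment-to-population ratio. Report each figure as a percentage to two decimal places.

Labor force = employed + unemployed = 135.69 + 18.19 = 153.88 million.
Unemployment rate = 18.19 / 153.88 = 11.82%.
Employment-population ratio = 135.69 / 221.36 = 61.30%.

Unemployment rate ≈ 11.82%; employment-population ratio ≈ 61.30%.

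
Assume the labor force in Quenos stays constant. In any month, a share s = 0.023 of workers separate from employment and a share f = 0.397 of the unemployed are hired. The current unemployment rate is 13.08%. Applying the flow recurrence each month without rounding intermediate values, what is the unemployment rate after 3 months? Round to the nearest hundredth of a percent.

With a fixed labor force, u_{t+1} = u_t + s·(1−u_t) − f·u_t = u_t·(1−s−f) + s.
Here 1−s−f = 0.580 and s = 0.023.
u_1 = 0.130800 × 0.580 + 0.023 = 0.098864.
u_2 = 0.098864 × 0.580 + 0.023 = 0.080341.
u_3 = 0.080341 × 0.580 + 0.023 = 0.069598.

Unemployment rate after three months ≈ 6.96%.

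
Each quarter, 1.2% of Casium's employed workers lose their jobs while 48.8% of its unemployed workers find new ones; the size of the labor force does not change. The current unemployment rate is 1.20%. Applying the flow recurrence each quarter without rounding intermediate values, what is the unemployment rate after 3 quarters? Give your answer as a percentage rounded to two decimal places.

Unemployment rate after three quarters ≈ 2.25%.

With a fixed labor force, u_{t+1} = u_t + s·(1−u_t) − f·u_t = u_t·(1−s−f) + s.
Here 1−s−f = 0.500 and s = 0.012.
u_1 = 0.012000 × 0.500 + 0.012 = 0.018000.
u_2 = 0.018000 × 0.500 + 0.012 = 0.021000.
u_3 = 0.021000 × 0.500 + 0.012 = 0.022500.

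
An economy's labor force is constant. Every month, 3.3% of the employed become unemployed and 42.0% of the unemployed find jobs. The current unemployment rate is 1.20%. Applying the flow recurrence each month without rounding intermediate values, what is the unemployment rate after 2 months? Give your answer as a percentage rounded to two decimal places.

With a fixed labor force, u_{t+1} = u_t + s·(1−u_t) − f·u_t = u_t·(1−s−f) + s.
Here 1−s−f = 0.547 and s = 0.033.
u_1 = 0.012000 × 0.547 + 0.033 = 0.039564.
u_2 = 0.039564 × 0.547 + 0.033 = 0.054642.

Unemployment rate after two months ≈ 5.46%.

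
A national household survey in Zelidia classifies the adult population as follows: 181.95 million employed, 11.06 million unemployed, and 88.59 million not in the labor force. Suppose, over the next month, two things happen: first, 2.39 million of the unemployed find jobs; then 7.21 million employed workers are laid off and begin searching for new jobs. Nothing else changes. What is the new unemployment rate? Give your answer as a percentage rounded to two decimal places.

New unemployment rate ≈ 8.23%.

Initially, labor force = 181.95 + 11.06 = 193.01 million, so u = 11.06/193.01 = 5.73%.
After the first change, unemployed falls and employed rises by 2.39; labor force unchanged → E = 184.34, U = 8.67, labor force = 193.01 million.
After the second change, employed falls and unemployed rises by 7.21; labor force unchanged → E = 177.13, U = 15.88, labor force = 193.01 million.
New unemployment rate = 15.88 / 193.01 = 8.23%.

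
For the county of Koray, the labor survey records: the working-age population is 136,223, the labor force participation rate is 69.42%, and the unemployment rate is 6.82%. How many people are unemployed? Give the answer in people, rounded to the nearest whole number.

Labor force = 0.6942 × 136,223 = 94,566.
Unemployed = 0.0682 × 94,566 ≈ 6,449.

About 6,449 are unemployed.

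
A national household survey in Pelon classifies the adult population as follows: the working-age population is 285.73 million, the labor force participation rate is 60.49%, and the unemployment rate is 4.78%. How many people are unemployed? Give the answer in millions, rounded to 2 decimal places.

Labor force = 0.6049 × 285.73 = 172.84 million.
Unemployed = 0.0478 × 172.84 ≈ 8.26 million.

About 8.26 million are unemployed.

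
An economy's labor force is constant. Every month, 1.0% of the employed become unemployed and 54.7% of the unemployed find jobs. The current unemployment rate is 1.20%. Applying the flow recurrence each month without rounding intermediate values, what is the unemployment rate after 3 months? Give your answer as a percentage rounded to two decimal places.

Unemployment rate after three months ≈ 1.74%.

With a fixed labor force, u_{t+1} = u_t + s·(1−u_t) − f·u_t = u_t·(1−s−f) + s.
Here 1−s−f = 0.443 and s = 0.010.
u_1 = 0.012000 × 0.443 + 0.010 = 0.015316.
u_2 = 0.015316 × 0.443 + 0.010 = 0.016785.
u_3 = 0.016785 × 0.443 + 0.010 = 0.017436.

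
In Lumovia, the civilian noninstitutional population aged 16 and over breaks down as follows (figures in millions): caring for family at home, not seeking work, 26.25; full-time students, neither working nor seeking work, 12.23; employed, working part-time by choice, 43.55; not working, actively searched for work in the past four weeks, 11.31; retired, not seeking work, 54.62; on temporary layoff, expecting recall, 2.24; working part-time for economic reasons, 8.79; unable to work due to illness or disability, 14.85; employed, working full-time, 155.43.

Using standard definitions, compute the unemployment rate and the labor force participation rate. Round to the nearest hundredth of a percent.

Unemployment rate ≈ 6.12%; labor force participation rate ≈ 67.22%.

Employed = 43.55 + 8.79 + 155.43 = 207.77 million (anyone who worked, including part-time for economic reasons, counts as employed).
Unemployed = 11.31 + 2.24 = 13.55 million (jobless and actively searching, or on temporary layoff).
Labor force = 207.77 + 13.55 = 221.32 million.
Not in labor force = 26.25 + 12.23 + 54.62 + 14.85 = 107.95 million (those not working and not actively searching are outside the labor force).
Civilian working-age population = 221.32 + 107.95 = 329.27 million.
Unemployment rate = 13.55 / 221.32 = 6.12%.
Labor force participation rate = 221.32 / 329.27 = 67.22%.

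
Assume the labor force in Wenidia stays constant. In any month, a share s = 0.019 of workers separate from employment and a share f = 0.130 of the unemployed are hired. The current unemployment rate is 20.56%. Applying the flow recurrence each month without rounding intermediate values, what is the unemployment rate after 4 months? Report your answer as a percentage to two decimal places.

Unemployment rate after four months ≈ 16.85%.

With a fixed labor force, u_{t+1} = u_t + s·(1−u_t) − f·u_t = u_t·(1−s−f) + s.
Here 1−s−f = 0.851 and s = 0.019.
u_1 = 0.205600 × 0.851 + 0.019 = 0.193966.
u_2 = 0.193966 × 0.851 + 0.019 = 0.184065.
u_3 = 0.184065 × 0.851 + 0.019 = 0.175639.
u_4 = 0.175639 × 0.851 + 0.019 = 0.168469.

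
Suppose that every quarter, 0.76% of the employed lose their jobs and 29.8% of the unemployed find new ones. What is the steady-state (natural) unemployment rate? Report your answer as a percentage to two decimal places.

At steady state the flows balance: s·E = f·U, so U/(E+U) = s/(s+f).
u* = 0.76 / (0.76 + 29.8) = 0.76 / 30.56 = 2.49%.

Steady-state unemployment rate ≈ 2.49%.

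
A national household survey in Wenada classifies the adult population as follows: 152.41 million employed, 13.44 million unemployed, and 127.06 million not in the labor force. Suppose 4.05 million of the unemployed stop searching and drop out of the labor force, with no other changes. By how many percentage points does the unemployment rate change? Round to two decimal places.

Initially, labor force = 152.41 + 13.44 = 165.85 million, so u = 13.44/165.85 = 8.10%.
After the change, unemployed and labor force both fall by 4.05 → E = 152.41, U = 9.39, labor force = 161.80 million.
New unemployment rate = 9.39 / 161.80 = 5.80%.
Change = 5.80% − 8.10% = −2.30 percentage points.

The unemployment rate changes by −2.30 percentage points.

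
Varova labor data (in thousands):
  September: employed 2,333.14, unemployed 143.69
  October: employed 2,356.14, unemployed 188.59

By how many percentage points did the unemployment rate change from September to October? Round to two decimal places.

September: labor force = 2,333.14 + 143.69 = 2,476.83; u = 143.69/2,476.83 = 5.80%.
October: labor force = 2,356.14 + 188.59 = 2,544.73; u = 188.59/2,544.73 = 7.41%.
Change = 7.41% − 5.80% = +1.61 pp.

The unemployment rate changed by +1.61 percentage points.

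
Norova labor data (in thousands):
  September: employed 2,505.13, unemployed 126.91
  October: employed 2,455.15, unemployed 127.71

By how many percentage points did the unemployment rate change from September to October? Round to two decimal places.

The unemployment rate changed by +0.12 percentage points.

September: labor force = 2,505.13 + 126.91 = 2,632.04; u = 126.91/2,632.04 = 4.82%.
October: labor force = 2,455.15 + 127.71 = 2,582.86; u = 127.71/2,582.86 = 4.94%.
Change = 4.94% − 4.82% = +0.12 pp.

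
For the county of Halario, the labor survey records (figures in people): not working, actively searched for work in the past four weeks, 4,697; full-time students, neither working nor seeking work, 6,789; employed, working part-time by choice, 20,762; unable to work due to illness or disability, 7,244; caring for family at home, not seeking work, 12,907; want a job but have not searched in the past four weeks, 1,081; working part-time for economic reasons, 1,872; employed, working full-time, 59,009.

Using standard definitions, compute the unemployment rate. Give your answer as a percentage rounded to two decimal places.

Employed = 20,762 + 1,872 + 59,009 = 81,643 (anyone who worked, including part-time for economic reasons, counts as employed).
Unemployed = 4,697.
Labor force = 81,643 + 4,697 = 86,340.
Unemployment rate = 4,697 / 86,340 = 5.44%.

Unemployment rate ≈ 5.44%.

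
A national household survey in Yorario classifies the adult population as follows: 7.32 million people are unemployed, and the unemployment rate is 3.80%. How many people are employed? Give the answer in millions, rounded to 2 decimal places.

About 185.31 million are employed.

Labor force = U / u = 7.32 / 0.0380 ≈ 192.63 million.
Employed = labor force − unemployed = 192.63 − 7.32 = 185.31 million.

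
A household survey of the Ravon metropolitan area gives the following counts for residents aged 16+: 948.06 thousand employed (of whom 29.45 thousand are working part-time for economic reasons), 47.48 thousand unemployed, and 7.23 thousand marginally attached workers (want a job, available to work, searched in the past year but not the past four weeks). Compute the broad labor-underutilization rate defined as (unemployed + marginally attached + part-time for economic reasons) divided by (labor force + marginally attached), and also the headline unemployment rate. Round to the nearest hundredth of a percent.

Labor force = 948.06 + 47.48 = 995.54 thousand.
Numerator = 47.48 + 7.23 + 29.45 = 84.16 thousand.
Denominator = 995.54 + 7.23 = 1,002.77 thousand.
Broad rate = 84.16 / 1,002.77 = 8.39%.
Headline unemployment rate = 47.48 / 995.54 = 4.77%.

Broad underutilization rate ≈ 8.39%; headline unemployment rate ≈ 4.77%.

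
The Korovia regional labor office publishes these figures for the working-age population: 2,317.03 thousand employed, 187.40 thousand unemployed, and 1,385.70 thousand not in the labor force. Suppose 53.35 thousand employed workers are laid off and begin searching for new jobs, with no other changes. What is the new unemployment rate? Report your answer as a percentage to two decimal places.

Initially, labor force = 2,317.03 + 187.40 = 2,504.43 thousand, so u = 187.40/2,504.43 = 7.48%.
After the change, employed falls and unemployed rises by 53.35; labor force unchanged → E = 2,263.68, U = 240.75, labor force = 2,504.43 thousand.
New unemployment rate = 240.75 / 2,504.43 = 9.61%.

New unemployment rate ≈ 9.61%.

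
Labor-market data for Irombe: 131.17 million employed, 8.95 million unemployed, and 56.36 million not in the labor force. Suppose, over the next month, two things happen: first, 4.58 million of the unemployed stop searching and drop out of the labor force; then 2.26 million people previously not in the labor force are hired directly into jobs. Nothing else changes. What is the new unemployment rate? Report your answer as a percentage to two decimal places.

Initially, labor force = 131.17 + 8.95 = 140.12 million, so u = 8.95/140.12 = 6.39%.
After the first change, unemployed and labor force both fall by 4.58 → E = 131.17, U = 4.37, labor force = 135.54 million.
After the second change, employed and labor force both rise by 2.26; unemployed unchanged → E = 133.43, U = 4.37, labor force = 137.80 million.
New unemployment rate = 4.37 / 137.80 = 3.17%.

New unemployment rate ≈ 3.17%.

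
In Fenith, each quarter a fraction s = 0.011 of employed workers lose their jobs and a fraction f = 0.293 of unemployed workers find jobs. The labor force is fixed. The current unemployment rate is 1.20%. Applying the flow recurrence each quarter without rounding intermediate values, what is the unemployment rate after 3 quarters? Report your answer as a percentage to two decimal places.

Unemployment rate after three quarters ≈ 2.80%.

With a fixed labor force, u_{t+1} = u_t + s·(1−u_t) − f·u_t = u_t·(1−s−f) + s.
Here 1−s−f = 0.696 and s = 0.011.
u_1 = 0.012000 × 0.696 + 0.011 = 0.019352.
u_2 = 0.019352 × 0.696 + 0.011 = 0.024469.
u_3 = 0.024469 × 0.696 + 0.011 = 0.028030.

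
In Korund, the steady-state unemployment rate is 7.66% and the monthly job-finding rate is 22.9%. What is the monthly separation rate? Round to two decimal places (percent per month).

Separation rate ≈ 1.90% per month.

From u* = s/(s+f): s = u·f/(1−u).
s = 0.0766 × 22.9 / (1 − 0.0766) = 1.7541 / 0.9234 ≈ 1.90% per month.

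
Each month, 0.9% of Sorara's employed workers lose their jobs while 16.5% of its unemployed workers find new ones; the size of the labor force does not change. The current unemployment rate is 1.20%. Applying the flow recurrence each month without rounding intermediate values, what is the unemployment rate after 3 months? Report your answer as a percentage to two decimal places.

With a fixed labor force, u_{t+1} = u_t + s·(1−u_t) − f·u_t = u_t·(1−s−f) + s.
Here 1−s−f = 0.826 and s = 0.009.
u_1 = 0.012000 × 0.826 + 0.009 = 0.018912.
u_2 = 0.018912 × 0.826 + 0.009 = 0.024621.
u_3 = 0.024621 × 0.826 + 0.009 = 0.029337.

Unemployment rate after three months ≈ 2.93%.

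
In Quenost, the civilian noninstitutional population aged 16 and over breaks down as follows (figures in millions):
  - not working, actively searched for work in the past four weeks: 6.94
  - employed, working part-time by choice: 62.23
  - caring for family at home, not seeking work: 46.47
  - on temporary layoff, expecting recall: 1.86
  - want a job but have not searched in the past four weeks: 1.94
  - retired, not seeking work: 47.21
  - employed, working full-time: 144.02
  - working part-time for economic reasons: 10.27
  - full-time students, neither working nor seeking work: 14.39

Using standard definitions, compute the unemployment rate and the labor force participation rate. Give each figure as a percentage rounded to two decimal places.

Unemployment rate ≈ 3.91%; labor force participation rate ≈ 67.19%.

Employed = 62.23 + 144.02 + 10.27 = 216.52 million (anyone who worked, including part-time for economic reasons, counts as employed).
Unemployed = 6.94 + 1.86 = 8.80 million (jobless and actively searching, or on temporary layoff).
Labor force = 216.52 + 8.80 = 225.32 million.
Not in labor force = 46.47 + 1.94 + 47.21 + 14.39 = 110.01 million (those not working and not actively searching are outside the labor force — including those who want a job but have given up searching).
Civilian working-age population = 225.32 + 110.01 = 335.33 million.
Unemployment rate = 8.80 / 225.32 = 3.91%.
Labor force participation rate = 225.32 / 335.33 = 67.19%.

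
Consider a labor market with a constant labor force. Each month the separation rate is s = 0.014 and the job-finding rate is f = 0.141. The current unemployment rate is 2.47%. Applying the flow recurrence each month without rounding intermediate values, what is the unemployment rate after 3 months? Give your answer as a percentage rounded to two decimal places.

Unemployment rate after three months ≈ 5.07%.

With a fixed labor force, u_{t+1} = u_t + s·(1−u_t) − f·u_t = u_t·(1−s−f) + s.
Here 1−s−f = 0.845 and s = 0.014.
u_1 = 0.024700 × 0.845 + 0.014 = 0.034871.
u_2 = 0.034871 × 0.845 + 0.014 = 0.043466.
u_3 = 0.043466 × 0.845 + 0.014 = 0.050729.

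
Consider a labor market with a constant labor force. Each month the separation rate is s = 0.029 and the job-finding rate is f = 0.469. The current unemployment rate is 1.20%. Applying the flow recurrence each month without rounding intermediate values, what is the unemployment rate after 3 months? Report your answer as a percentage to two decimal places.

Unemployment rate after three months ≈ 5.24%.

With a fixed labor force, u_{t+1} = u_t + s·(1−u_t) − f·u_t = u_t·(1−s−f) + s.
Here 1−s−f = 0.502 and s = 0.029.
u_1 = 0.012000 × 0.502 + 0.029 = 0.035024.
u_2 = 0.035024 × 0.502 + 0.029 = 0.046582.
u_3 = 0.046582 × 0.502 + 0.029 = 0.052384.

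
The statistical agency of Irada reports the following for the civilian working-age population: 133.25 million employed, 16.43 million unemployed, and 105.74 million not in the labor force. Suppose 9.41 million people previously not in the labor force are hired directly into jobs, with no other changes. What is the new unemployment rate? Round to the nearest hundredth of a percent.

New unemployment rate ≈ 10.33%.

Initially, labor force = 133.25 + 16.43 = 149.68 million, so u = 16.43/149.68 = 10.98%.
After the change, employed and labor force both rise by 9.41; unemployed unchanged → E = 142.66, U = 16.43, labor force = 159.09 million.
New unemployment rate = 16.43 / 159.09 = 10.33%.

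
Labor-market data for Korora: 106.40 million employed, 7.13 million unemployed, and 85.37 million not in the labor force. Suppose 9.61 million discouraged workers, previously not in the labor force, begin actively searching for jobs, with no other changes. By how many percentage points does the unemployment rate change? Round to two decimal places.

The unemployment rate changes by +7.31 percentage points.

Initially, labor force = 106.40 + 7.13 = 113.53 million, so u = 7.13/113.53 = 6.28%.
After the change, unemployed and labor force both rise by 9.61 → E = 106.40, U = 16.74, labor force = 123.14 million.
New unemployment rate = 16.74 / 123.14 = 13.59%.
Change = 13.59% − 6.28% = +7.31 percentage points.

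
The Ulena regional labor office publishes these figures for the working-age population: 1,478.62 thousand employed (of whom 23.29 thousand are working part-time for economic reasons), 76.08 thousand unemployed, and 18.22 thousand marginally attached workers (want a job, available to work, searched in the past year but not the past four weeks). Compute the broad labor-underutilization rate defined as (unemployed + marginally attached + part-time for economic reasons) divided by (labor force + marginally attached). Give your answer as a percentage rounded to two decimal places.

Broad underutilization rate ≈ 7.48%.

Labor force = 1,478.62 + 76.08 = 1,554.70 thousand.
Numerator = 76.08 + 18.22 + 23.29 = 117.59 thousand.
Denominator = 1,554.70 + 18.22 = 1,572.92 thousand.
Broad rate = 117.59 / 1,572.92 = 7.48%.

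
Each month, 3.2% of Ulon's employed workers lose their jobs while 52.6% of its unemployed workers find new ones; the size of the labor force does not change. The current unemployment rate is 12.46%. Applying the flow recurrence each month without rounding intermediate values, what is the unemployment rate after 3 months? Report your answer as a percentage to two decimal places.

Unemployment rate after three months ≈ 6.32%.

With a fixed labor force, u_{t+1} = u_t + s·(1−u_t) − f·u_t = u_t·(1−s−f) + s.
Here 1−s−f = 0.442 and s = 0.032.
u_1 = 0.124600 × 0.442 + 0.032 = 0.087073.
u_2 = 0.087073 × 0.442 + 0.032 = 0.070486.
u_3 = 0.070486 × 0.442 + 0.032 = 0.063155.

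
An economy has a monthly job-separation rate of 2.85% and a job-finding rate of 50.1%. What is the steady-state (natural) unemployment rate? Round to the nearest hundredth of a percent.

Steady-state unemployment rate ≈ 5.38%.

At steady state the flows balance: s·E = f·U, so U/(E+U) = s/(s+f).
u* = 2.85 / (2.85 + 50.1) = 2.85 / 52.95 = 5.38%.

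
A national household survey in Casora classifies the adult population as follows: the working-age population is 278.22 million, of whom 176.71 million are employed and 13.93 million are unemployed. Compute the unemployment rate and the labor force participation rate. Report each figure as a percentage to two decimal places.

Labor force = employed + unemployed = 176.71 + 13.93 = 190.64 million.
Unemployment rate = 13.93 / 190.64 = 7.31%.
Labor force participation rate = 190.64 / 278.22 = 68.52%.

Unemployment rate ≈ 7.31%; labor force participation rate ≈ 68.52%.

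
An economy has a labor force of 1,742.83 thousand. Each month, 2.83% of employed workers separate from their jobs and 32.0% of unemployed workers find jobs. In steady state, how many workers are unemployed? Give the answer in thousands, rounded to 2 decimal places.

About 141.61 thousand are unemployed in steady state.

Steady-state unemployment rate u* = s/(s+f) = 2.83/(2.83+32.0) = 0.081252.
Unemployed = u* × labor force = 0.081252 × 1,742.83 ≈ 141.61 thousand.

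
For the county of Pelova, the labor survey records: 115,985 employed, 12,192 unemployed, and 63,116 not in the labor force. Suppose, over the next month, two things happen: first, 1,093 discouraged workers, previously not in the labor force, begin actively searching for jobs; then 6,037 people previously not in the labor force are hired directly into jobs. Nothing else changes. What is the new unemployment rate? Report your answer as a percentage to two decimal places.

New unemployment rate ≈ 9.82%.

Initially, labor force = 115,985 + 12,192 = 128,177, so u = 12,192/128,177 = 9.51%.
After the first change, unemployed and labor force both rise by 1,093 → E = 115,985, U = 13,285, labor force = 129,270.
After the second change, employed and labor force both rise by 6,037; unemployed unchanged → E = 122,022, U = 13,285, labor force = 135,307.
New unemployment rate = 13,285 / 135,307 = 9.82%.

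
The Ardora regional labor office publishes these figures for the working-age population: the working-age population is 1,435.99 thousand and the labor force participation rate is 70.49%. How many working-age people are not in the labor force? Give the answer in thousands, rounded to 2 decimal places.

Share not in the labor force = 1 − 0.7049 = 0.2951.
Not in labor force = 0.2951 × 1,435.99 ≈ 423.76 thousand.

About 423.76 thousand are not in the labor force.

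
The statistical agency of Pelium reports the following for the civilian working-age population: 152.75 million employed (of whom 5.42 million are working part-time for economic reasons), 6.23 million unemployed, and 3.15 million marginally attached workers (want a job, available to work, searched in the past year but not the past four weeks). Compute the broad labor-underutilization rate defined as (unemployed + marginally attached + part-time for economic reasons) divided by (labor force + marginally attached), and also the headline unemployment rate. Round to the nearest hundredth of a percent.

Broad underutilization rate ≈ 9.13%; headline unemployment rate ≈ 3.92%.

Labor force = 152.75 + 6.23 = 158.98 million.
Numerator = 6.23 + 3.15 + 5.42 = 14.80 million.
Denominator = 158.98 + 3.15 = 162.13 million.
Broad rate = 14.80 / 162.13 = 9.13%.
Headline unemployment rate = 6.23 / 158.98 = 3.92%.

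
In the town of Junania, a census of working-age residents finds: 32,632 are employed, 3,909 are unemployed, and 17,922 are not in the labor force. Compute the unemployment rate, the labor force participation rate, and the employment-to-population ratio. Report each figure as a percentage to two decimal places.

Unemployment rate ≈ 10.70%; labor force participation rate ≈ 67.09%; employment-population ratio ≈ 59.92%.

Labor force = employed + unemployed = 32,632 + 3,909 = 36,541.
Working-age population = 36,541 + 17,922 = 54,463.
Unemployment rate = 3,909 / 36,541 = 10.70%.
Labor force participation rate = 36,541 / 54,463 = 67.09%.
Employment-population ratio = 32,632 / 54,463 = 59.92%.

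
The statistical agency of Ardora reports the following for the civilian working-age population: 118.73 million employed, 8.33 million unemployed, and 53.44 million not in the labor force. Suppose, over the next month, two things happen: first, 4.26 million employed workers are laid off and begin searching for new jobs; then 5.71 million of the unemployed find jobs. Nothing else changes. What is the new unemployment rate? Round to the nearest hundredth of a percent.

Initially, labor force = 118.73 + 8.33 = 127.06 million, so u = 8.33/127.06 = 6.56%.
After the first change, employed falls and unemployed rises by 4.26; labor force unchanged → E = 114.47, U = 12.59, labor force = 127.06 million.
After the second change, unemployed falls and employed rises by 5.71; labor force unchanged → E = 120.18, U = 6.88, labor force = 127.06 million.
New unemployment rate = 6.88 / 127.06 = 5.41%.

New unemployment rate ≈ 5.41%.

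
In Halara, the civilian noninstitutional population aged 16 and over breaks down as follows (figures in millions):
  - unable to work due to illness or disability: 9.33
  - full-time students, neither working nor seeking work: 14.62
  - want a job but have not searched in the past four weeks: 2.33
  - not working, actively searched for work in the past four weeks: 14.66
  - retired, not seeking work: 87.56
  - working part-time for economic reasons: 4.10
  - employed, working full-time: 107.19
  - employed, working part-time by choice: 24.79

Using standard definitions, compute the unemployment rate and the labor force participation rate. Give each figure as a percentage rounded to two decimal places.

Employed = 4.10 + 107.19 + 24.79 = 136.08 million (anyone who worked, including part-time for economic reasons, counts as employed).
Unemployed = 14.66 million.
Labor force = 136.08 + 14.66 = 150.74 million.
Not in labor force = 9.33 + 14.62 + 2.33 + 87.56 = 113.84 million (those not working and not actively searching are outside the labor force — including those who want a job but have given up searching).
Civilian working-age population = 150.74 + 113.84 = 264.58 million.
Unemployment rate = 14.66 / 150.74 = 9.73%.
Labor force participation rate = 150.74 / 264.58 = 56.97%.

Unemployment rate ≈ 9.73%; labor force participation rate ≈ 56.97%.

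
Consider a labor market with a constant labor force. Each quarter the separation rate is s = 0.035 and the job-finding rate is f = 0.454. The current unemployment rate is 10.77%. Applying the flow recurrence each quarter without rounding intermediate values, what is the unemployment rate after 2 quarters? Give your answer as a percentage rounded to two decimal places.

Unemployment rate after two quarters ≈ 8.10%.

With a fixed labor force, u_{t+1} = u_t + s·(1−u_t) − f·u_t = u_t·(1−s−f) + s.
Here 1−s−f = 0.511 and s = 0.035.
u_1 = 0.107700 × 0.511 + 0.035 = 0.090035.
u_2 = 0.090035 × 0.511 + 0.035 = 0.081008.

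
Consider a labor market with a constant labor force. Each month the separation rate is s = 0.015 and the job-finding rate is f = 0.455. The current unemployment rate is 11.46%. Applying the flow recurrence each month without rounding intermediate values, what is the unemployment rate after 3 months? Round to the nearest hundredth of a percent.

With a fixed labor force, u_{t+1} = u_t + s·(1−u_t) − f·u_t = u_t·(1−s−f) + s.
Here 1−s−f = 0.530 and s = 0.015.
u_1 = 0.114600 × 0.530 + 0.015 = 0.075738.
u_2 = 0.075738 × 0.530 + 0.015 = 0.055141.
u_3 = 0.055141 × 0.530 + 0.015 = 0.044225.

Unemployment rate after three months ≈ 4.42%.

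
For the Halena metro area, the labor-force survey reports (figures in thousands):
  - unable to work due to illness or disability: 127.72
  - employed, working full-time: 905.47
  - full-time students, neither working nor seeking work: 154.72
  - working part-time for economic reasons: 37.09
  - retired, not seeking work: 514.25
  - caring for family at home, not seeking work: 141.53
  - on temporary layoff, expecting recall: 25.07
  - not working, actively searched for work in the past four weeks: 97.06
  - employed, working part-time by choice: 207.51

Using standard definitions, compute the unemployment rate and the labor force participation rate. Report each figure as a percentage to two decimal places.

Unemployment rate ≈ 9.60%; labor force participation rate ≈ 57.55%.

Employed = 905.47 + 37.09 + 207.51 = 1,150.07 thousand (anyone who worked, including part-time for economic reasons, counts as employed).
Unemployed = 25.07 + 97.06 = 122.13 thousand (jobless and actively searching, or on temporary layoff).
Labor force = 1,150.07 + 122.13 = 1,272.20 thousand.
Not in labor force = 127.72 + 154.72 + 514.25 + 141.53 = 938.22 thousand (those not working and not actively searching are outside the labor force).
Civilian working-age population = 1,272.20 + 938.22 = 2,210.42 thousand.
Unemployment rate = 122.13 / 1,272.20 = 9.60%.
Labor force participation rate = 1,272.20 / 2,210.42 = 57.55%.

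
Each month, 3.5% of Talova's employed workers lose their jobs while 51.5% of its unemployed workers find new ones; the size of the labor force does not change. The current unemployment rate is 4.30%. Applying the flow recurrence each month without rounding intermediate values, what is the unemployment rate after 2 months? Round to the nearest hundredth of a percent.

With a fixed labor force, u_{t+1} = u_t + s·(1−u_t) − f·u_t = u_t·(1−s−f) + s.
Here 1−s−f = 0.450 and s = 0.035.
u_1 = 0.043000 × 0.450 + 0.035 = 0.054350.
u_2 = 0.054350 × 0.450 + 0.035 = 0.059458.

Unemployment rate after two months ≈ 5.95%.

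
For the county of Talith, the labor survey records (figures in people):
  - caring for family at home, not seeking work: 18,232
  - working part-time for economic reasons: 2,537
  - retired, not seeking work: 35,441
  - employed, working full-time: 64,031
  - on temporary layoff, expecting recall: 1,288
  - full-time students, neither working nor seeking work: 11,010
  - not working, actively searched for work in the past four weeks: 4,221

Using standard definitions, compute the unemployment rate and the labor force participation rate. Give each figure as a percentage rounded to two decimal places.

Employed = 2,537 + 64,031 = 66,568 (anyone who worked, including part-time for economic reasons, counts as employed).
Unemployed = 1,288 + 4,221 = 5,509 (jobless and actively searching, or on temporary layoff).
Labor force = 66,568 + 5,509 = 72,077.
Not in labor force = 18,232 + 35,441 + 11,010 = 64,683 (those not working and not actively searching are outside the labor force).
Civilian working-age population = 72,077 + 64,683 = 136,760.
Unemployment rate = 5,509 / 72,077 = 7.64%.
Labor force participation rate = 72,077 / 136,760 = 52.70%.

Unemployment rate ≈ 7.64%; labor force participation rate ≈ 52.70%.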